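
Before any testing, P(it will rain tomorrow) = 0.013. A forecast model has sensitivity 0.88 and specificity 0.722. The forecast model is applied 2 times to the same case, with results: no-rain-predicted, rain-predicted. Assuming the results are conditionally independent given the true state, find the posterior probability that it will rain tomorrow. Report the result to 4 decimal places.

Posterior P(H) ≈ 0.0069

With H the event that it will rain tomorrow, the joint likelihood of the observed sequence is P(data|H) = 0.12·0.88 = 0.10560 and P(data|¬H) = 0.722·0.278 = 0.20072.
Bayes: P(H|data) = 0.013·0.10560 / (0.013·0.10560 + 0.987·0.20072) = 0.0013728/0.19948 = 0.0069.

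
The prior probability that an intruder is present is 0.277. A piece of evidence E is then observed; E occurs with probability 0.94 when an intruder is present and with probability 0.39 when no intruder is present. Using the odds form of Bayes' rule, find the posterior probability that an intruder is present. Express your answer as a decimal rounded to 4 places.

Prior odds = 0.277/(1−0.277) = 0.38313. In log-odds, ln(0.38313) = -0.95939.
Add log likelihood ratio: ln(2.4103) = 0.87973.
Posterior log-odds = -0.079659, so posterior odds = exp(-0.079659) = 0.92343. Converting, P(H|E) = 0.92343/1.9234 = 0.4801.

Posterior probability ≈ 0.4801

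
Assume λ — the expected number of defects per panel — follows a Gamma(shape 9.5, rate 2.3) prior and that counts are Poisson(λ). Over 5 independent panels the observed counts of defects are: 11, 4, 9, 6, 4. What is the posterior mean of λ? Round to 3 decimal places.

The Poisson likelihood adds the total count to the shape and the number of exposure periods to the rate. Here ∑xᵢ = 34 and n = 5, so shape 9.5→43.5 and rate 2.3→7.3.
Posterior mean = shape/rate = 43.5/7.3 = 5.959.

Posterior mean ≈ 5.959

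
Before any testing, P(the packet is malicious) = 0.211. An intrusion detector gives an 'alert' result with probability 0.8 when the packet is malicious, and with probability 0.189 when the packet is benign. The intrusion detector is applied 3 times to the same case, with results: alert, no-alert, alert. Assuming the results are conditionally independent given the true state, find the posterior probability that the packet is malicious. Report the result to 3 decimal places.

With H the event that the packet is malicious, the joint likelihood of the observed sequence is P(data|H) = 0.8·0.2·0.8 = 0.12800 and P(data|¬H) = 0.189·0.811·0.189 = 0.028970.
Bayes: P(H|data) = 0.211·0.12800 / (0.211·0.12800 + 0.789·0.028970) = 0.027008/0.049865 = 0.5416.

Posterior P(H) ≈ 0.542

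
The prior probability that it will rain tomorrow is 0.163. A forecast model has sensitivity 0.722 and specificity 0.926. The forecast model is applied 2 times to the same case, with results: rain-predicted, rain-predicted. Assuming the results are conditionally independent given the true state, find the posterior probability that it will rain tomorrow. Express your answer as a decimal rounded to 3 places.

Posterior P(H) ≈ 0.949

Let H be the event that it will rain tomorrow; start with P(H) = 0.163. P('rain-predicted'|H) = 0.722, P('rain-predicted'|¬H) = 0.074.
Update on result 1 ('rain-predicted'): P(H) ← 0.722·0.1630 / (0.722·0.1630 + 0.074·0.8370) = 0.11769/0.17962 = 0.6552.
Update on result 2 ('rain-predicted'): P(H) ← 0.722·0.6552 / (0.722·0.6552 + 0.074·0.3448) = 0.47304/0.49856 = 0.9488.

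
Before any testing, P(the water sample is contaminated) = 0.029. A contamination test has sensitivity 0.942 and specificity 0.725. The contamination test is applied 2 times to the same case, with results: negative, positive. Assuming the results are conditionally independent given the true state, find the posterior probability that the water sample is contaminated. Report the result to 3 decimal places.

Posterior P(H) ≈ 0.008

Let H be the event that the water sample is contaminated; start with P(H) = 0.029. P('positive'|H) = 0.942, P('positive'|¬H) = 0.275.
Update on result 1 ('negative'): P(H) ← 0.058·0.0290 / (0.058·0.0290 + 0.725·0.9710) = 0.0016820/0.70566 = 0.0024.
Update on result 2 ('positive'): P(H) ← 0.942·0.0024 / (0.942·0.0024 + 0.275·0.9976) = 0.0022453/0.27659 = 0.0081.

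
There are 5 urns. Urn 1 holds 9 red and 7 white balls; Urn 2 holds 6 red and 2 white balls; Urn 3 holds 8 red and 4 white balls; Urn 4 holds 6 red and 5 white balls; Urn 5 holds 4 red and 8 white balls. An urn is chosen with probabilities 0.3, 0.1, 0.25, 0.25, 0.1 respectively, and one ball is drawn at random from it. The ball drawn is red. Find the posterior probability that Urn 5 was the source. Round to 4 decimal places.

P(red|Urn 1) = 0.5625; P(red|Urn 2) = 0.75; P(red|Urn 3) = 0.6667; P(red|Urn 4) = 0.5455; P(red|Urn 5) = 0.3333.
Prior × likelihood for each source: 0.3·0.5625=0.1687, 0.1·0.75=0.07500, 0.25·0.6667=0.1667, 0.25·0.5455=0.1364, 0.1·0.3333=0.03333. Summing gives P(red) = 0.58011.
P(Urn 5 | red) = 0.03333 / 0.58011 = 0.0575.

Posterior probability ≈ 0.0575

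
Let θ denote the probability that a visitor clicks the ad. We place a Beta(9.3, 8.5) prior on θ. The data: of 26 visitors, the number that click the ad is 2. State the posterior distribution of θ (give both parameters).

Posterior: Beta(11.3, 32.5)

The binomial likelihood is conjugate to the Beta prior: with 2 successes and 24 failures, the posterior is Beta(9.3+2, 8.5+24) = Beta(11.3, 32.5).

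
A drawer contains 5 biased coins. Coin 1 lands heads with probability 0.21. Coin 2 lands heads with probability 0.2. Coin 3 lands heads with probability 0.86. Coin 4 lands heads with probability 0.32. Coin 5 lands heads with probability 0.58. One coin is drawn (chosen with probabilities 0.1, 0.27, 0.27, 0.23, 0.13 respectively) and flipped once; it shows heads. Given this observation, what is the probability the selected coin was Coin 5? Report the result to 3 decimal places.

P(heads|C1) = 0.21; P(heads|C2) = 0.2; P(heads|C3) = 0.86; P(heads|C4) = 0.32; P(heads|C5) = 0.58.
Prior × likelihood for each source: 0.1·0.21=0.02100, 0.27·0.2=0.05400, 0.27·0.86=0.2322, 0.23·0.32=0.07360, 0.13·0.58=0.07540. Summing gives P(heads) = 0.45620.
P(Coin 5 | heads) = 0.07540 / 0.45620 = 0.165.

Posterior probability ≈ 0.165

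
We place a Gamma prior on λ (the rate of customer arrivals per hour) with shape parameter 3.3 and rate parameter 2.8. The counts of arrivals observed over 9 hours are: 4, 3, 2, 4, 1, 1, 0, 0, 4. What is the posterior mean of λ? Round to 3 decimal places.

Posterior mean ≈ 1.890

The Poisson likelihood adds the total count to the shape and the number of exposure periods to the rate. Here ∑xᵢ = 19 and n = 9, so shape 3.3→22.3 and rate 2.8→11.8.
Posterior mean = shape/rate = 22.3/11.8 = 1.890.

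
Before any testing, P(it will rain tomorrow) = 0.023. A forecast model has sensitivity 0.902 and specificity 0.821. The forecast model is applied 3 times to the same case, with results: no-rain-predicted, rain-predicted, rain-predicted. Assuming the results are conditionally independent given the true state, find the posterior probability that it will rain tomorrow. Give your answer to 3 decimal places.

Posterior P(H) ≈ 0.067

Let H be the event that it will rain tomorrow; start with P(H) = 0.023. P('rain-predicted'|H) = 0.902, P('rain-predicted'|¬H) = 0.179.
Update on result 1 ('no-rain-predicted'): P(H) ← 0.098·0.0230 / (0.098·0.0230 + 0.821·0.9770) = 0.0022540/0.80437 = 0.0028.
Update on result 2 ('rain-predicted'): P(H) ← 0.902·0.0028 / (0.902·0.0028 + 0.179·0.9972) = 0.0025276/0.18103 = 0.0140.
Update on result 3 ('rain-predicted'): P(H) ← 0.902·0.0140 / (0.902·0.0140 + 0.179·0.9860) = 0.012594/0.18909 = 0.0666.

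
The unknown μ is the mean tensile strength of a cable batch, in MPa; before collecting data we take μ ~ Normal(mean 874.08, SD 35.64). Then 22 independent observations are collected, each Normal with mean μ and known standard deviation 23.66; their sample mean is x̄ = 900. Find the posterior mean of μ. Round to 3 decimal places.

With known σ, the Normal prior is conjugate. Weight on the data is w = (n/σ²)/(n/σ² + 1/τ₀²) = 0.0393001/(0.0393001+0.00078727) = 0.98036.
Posterior mean = w·x̄ + (1−w)·μ₀ = 0.98036·900 + 0.019639·874.08 = 899.491.

Posterior mean ≈ 899.491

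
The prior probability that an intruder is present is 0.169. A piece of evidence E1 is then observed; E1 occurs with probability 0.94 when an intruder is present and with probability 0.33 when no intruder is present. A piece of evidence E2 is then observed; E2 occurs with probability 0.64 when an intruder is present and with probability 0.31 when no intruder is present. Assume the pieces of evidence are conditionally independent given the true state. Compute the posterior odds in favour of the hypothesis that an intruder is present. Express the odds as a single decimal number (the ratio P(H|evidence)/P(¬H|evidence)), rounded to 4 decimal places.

Posterior odds ≈ 1.1960

Prior odds = 0.169/(1−0.169) = 0.20337.
Likelihood ratio for E1 = 0.94/0.33 = 2.8485.
Likelihood ratio for E2 = 0.64/0.31 = 2.0645.
Posterior odds = prior odds × LR₁ × LR₂ = 1.1960.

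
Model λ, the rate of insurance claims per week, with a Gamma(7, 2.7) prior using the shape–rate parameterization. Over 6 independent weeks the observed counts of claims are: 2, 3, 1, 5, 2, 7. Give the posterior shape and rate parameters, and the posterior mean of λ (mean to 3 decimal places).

Total count ∑xᵢ = 20 over n = 6 weeks.
Gamma is conjugate to the Poisson likelihood: posterior is Gamma(shape = 7+20 = 27, rate = 2.7+6 = 8.7).
Posterior mean = shape/rate = 27/8.7 = 3.103.

Posterior: Gamma(shape=27, rate=8.7); mean ≈ 3.103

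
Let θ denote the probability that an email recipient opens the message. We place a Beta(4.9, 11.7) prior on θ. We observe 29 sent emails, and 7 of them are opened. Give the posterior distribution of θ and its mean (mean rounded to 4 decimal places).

The binomial likelihood is conjugate to the Beta prior: with 7 successes and 22 failures, the posterior is Beta(4.9+7, 11.7+22) = Beta(11.9, 33.7).
Posterior mean = α/(α+β) = 11.9/45.6 = 0.2610.

Posterior: Beta(11.9, 33.7); mean ≈ 0.2610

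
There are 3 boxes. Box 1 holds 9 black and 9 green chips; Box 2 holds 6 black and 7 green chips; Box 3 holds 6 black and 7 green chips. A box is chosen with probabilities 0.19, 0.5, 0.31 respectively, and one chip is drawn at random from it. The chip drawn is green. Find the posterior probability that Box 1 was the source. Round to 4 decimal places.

P(green|Box 1) = 0.5; P(green|Box 2) = 0.5385; P(green|Box 3) = 0.5385.
Prior × likelihood for each source: 0.19·0.5=0.09500, 0.5·0.5385=0.2692, 0.31·0.5385=0.1669. Summing gives P(green) = 0.53115.
P(Box 1 | green) = 0.09500 / 0.53115 = 0.1789.

Posterior probability ≈ 0.1789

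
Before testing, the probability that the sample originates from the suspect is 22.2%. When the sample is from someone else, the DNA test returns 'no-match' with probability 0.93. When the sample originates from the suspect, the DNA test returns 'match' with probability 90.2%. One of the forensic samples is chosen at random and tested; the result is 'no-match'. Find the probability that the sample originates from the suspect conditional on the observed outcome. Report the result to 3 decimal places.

P(H | E) ≈ 0.029

Write H for 'the sample originates from the suspect'. Prior odds H:¬H = 0.222/0.778 = 0.28535. For the 'no-match' outcome, the likelihood ratio is 0.098/0.93 = 0.10538.
Posterior odds = 0.28535 × 0.10538 = 0.030069, so P(H|E) = 0.030069/(1+0.030069) = 0.029.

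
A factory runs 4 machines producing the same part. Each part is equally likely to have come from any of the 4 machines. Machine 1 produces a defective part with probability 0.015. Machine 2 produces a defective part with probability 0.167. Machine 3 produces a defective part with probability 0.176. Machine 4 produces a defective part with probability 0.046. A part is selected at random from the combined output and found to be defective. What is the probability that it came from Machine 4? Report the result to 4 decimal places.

Posterior probability ≈ 0.1139

P(defective|M1) = 0.015; P(defective|M2) = 0.167; P(defective|M3) = 0.176; P(defective|M4) = 0.046.
Prior × likelihood for each source: 0.25·0.015=0.003750, 0.25·0.167=0.04175, 0.25·0.176=0.04400, 0.25·0.046=0.01150. Summing gives P(defective) = 0.10100.
P(Machine 4 | defective) = 0.01150 / 0.10100 = 0.1139.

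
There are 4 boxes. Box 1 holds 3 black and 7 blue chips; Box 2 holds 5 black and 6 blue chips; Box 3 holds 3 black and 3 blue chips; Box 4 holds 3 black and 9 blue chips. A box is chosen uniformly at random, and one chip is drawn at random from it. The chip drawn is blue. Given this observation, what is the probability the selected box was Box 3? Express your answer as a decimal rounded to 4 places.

Posterior probability ≈ 0.2004

Tabulate prior·likelihood by source: [1] prior 0.25, lik 0.7, product 0.1750; [2] prior 0.25, lik 0.5455, product 0.1364; [3] prior 0.25, lik 0.5, product 0.1250; [4] prior 0.25, lik 0.75, product 0.1875.
Normalizing constant = 0.62386; the posterior for Box 3 is its product over the sum, 0.1250/0.62386 = 0.2004.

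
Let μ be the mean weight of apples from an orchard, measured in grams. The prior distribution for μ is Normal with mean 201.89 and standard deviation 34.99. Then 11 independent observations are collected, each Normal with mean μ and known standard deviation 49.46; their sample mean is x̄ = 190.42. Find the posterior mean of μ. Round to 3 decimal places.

Prior precision 1/τ₀² = 1/34.99² = 0.00081679; data precision n/σ² = 11/49.46² = 0.00449660.
Posterior precision = 0.00081679 + 0.00449660 = 0.00531340.
Posterior mean = (0.00081679·201.89 + 0.00449660·190.42) / 0.00531340 = 192.183.

Posterior mean ≈ 192.183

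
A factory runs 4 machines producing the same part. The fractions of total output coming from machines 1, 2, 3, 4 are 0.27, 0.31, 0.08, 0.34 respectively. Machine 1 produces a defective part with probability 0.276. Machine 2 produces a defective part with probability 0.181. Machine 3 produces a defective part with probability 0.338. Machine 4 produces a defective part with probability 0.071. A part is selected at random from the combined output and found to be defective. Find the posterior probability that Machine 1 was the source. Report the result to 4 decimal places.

Posterior probability ≈ 0.4099

P(defective|M1) = 0.276; P(defective|M2) = 0.181; P(defective|M3) = 0.338; P(defective|M4) = 0.071.
Prior × likelihood for each source: 0.27·0.276=0.07452, 0.31·0.181=0.05611, 0.08·0.338=0.02704, 0.34·0.071=0.02414. Summing gives P(defective) = 0.18181.
P(Machine 1 | defective) = 0.07452 / 0.18181 = 0.4099.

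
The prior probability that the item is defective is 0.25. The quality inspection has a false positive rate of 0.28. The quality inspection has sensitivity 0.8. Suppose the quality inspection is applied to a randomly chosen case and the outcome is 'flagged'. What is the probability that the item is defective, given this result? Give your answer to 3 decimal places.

Let H be the event that the item is defective. P(H) = 0.25, so P(¬H) = 0.75. With E the 'flagged' result, P(E|H) = 0.8 and P(E|¬H) = 0.28.
P(E) = 0.8·0.25 + 0.28·0.75 = 0.20000 + 0.21000 = 0.41000.
By Bayes' theorem, P(H|E) = 0.20000 / 0.41000 = 0.488.

P(H | E) ≈ 0.488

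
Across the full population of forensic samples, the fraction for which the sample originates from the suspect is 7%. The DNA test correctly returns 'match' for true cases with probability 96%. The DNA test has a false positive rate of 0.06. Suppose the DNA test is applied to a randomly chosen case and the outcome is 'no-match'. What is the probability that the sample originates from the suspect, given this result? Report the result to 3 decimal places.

P(H | E) ≈ 0.003

Write H for 'the sample originates from the suspect'. Prior odds H:¬H = 0.07/0.93 = 0.075269. For the 'no-match' outcome, the likelihood ratio is 0.04/0.94 = 0.042553.
Posterior odds = 0.075269 × 0.042553 = 0.0032029, so P(H|E) = 0.0032029/(1+0.0032029) = 0.003.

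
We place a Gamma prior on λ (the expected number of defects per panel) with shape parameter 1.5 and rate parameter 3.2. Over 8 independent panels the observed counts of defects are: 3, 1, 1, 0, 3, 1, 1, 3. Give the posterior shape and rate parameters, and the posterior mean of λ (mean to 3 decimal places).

Posterior: Gamma(shape=14.5, rate=11.2); mean ≈ 1.295

Total count ∑xᵢ = 13 over n = 8 panels.
Gamma is conjugate to the Poisson likelihood: posterior is Gamma(shape = 1.5+13 = 14.5, rate = 3.2+8 = 11.2).
Posterior mean = shape/rate = 14.5/11.2 = 1.295.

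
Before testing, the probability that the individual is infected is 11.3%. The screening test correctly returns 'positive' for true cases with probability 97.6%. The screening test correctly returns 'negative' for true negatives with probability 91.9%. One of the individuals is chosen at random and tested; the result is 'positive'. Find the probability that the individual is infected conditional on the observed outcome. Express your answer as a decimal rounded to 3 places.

P(H | E) ≈ 0.606

Write H for 'the individual is infected'. Prior odds H:¬H = 0.113/0.887 = 0.12740. For the 'positive' outcome, the likelihood ratio is 0.976/0.081 = 12.049.
Posterior odds = 0.12740 × 12.049 = 1.5350, so P(H|E) = 1.5350/(1+1.5350) = 0.606.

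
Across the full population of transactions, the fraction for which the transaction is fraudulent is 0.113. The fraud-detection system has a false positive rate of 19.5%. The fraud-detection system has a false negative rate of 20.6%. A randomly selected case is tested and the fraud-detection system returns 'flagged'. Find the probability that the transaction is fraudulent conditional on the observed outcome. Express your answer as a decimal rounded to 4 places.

Let H be the event that the transaction is fraudulent. P(H) = 0.113, so P(¬H) = 0.887. With E the 'flagged' result, P(E|H) = 0.794 and P(E|¬H) = 0.195.
P(E) = 0.794·0.113 + 0.195·0.887 = 0.089722 + 0.17297 = 0.26269.
By Bayes' theorem, P(H|E) = 0.089722 / 0.26269 = 0.3416.

P(H | E) ≈ 0.3416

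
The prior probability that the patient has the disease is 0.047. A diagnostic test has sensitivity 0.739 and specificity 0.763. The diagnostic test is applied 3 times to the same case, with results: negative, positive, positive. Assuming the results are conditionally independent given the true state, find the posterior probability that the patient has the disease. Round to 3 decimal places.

With H the event that the patient has the disease, the joint likelihood of the observed sequence is P(data|H) = 0.261·0.739·0.739 = 0.14254 and P(data|¬H) = 0.763·0.237·0.237 = 0.042857.
Bayes: P(H|data) = 0.047·0.14254 / (0.047·0.14254 + 0.953·0.042857) = 0.0066993/0.047542 = 0.1409.

Posterior P(H) ≈ 0.141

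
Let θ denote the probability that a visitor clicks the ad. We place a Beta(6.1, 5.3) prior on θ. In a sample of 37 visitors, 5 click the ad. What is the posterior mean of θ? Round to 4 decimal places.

Posterior mean ≈ 0.2293

Observing 5 successes and 32 failures updates Beta(6.1, 5.3) by adding the success and failure counts to the two shape parameters: α = 6.1+5 = 11.1, β = 5.3+32 = 37.3.
E[θ | data] = 11.1/(11.1+37.3) = 0.2293.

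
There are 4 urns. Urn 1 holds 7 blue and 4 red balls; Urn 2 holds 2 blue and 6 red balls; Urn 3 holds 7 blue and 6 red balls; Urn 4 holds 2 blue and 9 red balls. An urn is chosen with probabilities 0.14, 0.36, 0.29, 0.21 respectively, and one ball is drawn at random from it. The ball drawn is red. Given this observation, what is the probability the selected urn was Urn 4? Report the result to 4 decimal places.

Posterior probability ≈ 0.2742

P(red|Urn 1) = 0.3636; P(red|Urn 2) = 0.75; P(red|Urn 3) = 0.4615; P(red|Urn 4) = 0.8182.
Prior × likelihood for each source: 0.14·0.3636=0.05091, 0.36·0.75=0.2700, 0.29·0.4615=0.1338, 0.21·0.8182=0.1718. Summing gives P(red) = 0.62657.
P(Urn 4 | red) = 0.1718 / 0.62657 = 0.2742.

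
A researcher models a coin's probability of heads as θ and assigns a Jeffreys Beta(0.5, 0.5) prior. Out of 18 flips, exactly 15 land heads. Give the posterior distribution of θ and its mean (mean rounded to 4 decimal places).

Posterior: Beta(15.5, 3.5); mean ≈ 0.8158

The binomial likelihood is conjugate to the Beta prior: with 15 successes and 3 failures, the posterior is Beta(0.5+15, 0.5+3) = Beta(15.5, 3.5).
Posterior mean = α/(α+β) = 15.5/19 = 0.8158.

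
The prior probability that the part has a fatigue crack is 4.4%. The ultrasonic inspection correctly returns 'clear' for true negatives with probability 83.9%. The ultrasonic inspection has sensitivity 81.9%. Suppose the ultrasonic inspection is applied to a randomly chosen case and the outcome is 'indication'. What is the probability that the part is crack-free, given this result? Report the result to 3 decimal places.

Write H for 'the part has a fatigue crack'. Prior odds H:¬H = 0.044/0.956 = 0.046025. For the 'indication' outcome, the likelihood ratio is 0.819/0.161 = 5.0870.
Posterior odds = 0.046025 × 5.0870 = 0.23413, so P(H|E) = 0.23413/(1+0.23413) = 0.190. Then P(¬H|E) = 1 − 0.190 = 0.810.

P(¬H | E) ≈ 0.810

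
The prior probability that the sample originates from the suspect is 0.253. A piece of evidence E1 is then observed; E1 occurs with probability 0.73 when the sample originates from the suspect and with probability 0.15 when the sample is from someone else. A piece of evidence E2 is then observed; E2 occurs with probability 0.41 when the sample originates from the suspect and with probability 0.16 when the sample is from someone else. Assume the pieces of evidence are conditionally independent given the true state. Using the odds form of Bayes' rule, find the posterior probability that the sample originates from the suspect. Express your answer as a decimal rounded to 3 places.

Posterior probability ≈ 0.809

Prior odds = 0.253/(1−0.253) = 0.33869.
Likelihood ratio for E1 = 0.73/0.15 = 4.8667.
Likelihood ratio for E2 = 0.41/0.16 = 2.5625.
Posterior odds = prior odds × LR₁ × LR₂ = 4.2237.
Posterior probability = odds/(1+odds) = 4.2237/5.2237 = 0.809.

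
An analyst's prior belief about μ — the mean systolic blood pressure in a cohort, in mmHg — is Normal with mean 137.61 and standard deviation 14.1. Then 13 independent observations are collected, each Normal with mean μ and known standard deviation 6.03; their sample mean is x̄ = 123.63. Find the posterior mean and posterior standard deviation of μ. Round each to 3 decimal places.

Posterior mean ≈ 123.824; posterior SD ≈ 1.661

With known σ, the Normal prior is conjugate. Weight on the data is w = (n/σ²)/(n/σ² + 1/τ₀²) = 0.357527/(0.357527+0.00502993) = 0.98613.
Posterior mean = w·x̄ + (1−w)·μ₀ = 0.98613·123.63 + 0.013873·137.61 = 123.824. Posterior variance = 1/(0.357527+0.00502993) = 2.75819, so SD = 1.661.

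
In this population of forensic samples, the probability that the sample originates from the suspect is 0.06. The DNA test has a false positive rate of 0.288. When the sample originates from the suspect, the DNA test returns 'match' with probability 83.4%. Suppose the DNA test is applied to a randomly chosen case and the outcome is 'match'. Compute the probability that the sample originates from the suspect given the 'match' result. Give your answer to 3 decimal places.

P(H | E) ≈ 0.156

Write H for 'the sample originates from the suspect'. Prior odds H:¬H = 0.06/0.94 = 0.063830. For the 'match' outcome, the likelihood ratio is 0.834/0.288 = 2.8958.
Posterior odds = 0.063830 × 2.8958 = 0.18484, so P(H|E) = 0.18484/(1+0.18484) = 0.156.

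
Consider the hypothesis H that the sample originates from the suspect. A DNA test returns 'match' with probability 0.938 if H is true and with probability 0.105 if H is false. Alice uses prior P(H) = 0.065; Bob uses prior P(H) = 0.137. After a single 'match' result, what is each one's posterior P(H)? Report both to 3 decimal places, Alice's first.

The likelihood ratio for a 'match' result is 0.938/0.105 = 8.9333.
Alice: prior odds 0.065/0.935 = 0.069519; posterior odds 0.62103; posterior probability 0.383.
Bob: prior odds 0.137/0.863 = 0.15875; posterior odds 1.4182; posterior probability 0.586.

Alice: 0.383; Bob: 0.586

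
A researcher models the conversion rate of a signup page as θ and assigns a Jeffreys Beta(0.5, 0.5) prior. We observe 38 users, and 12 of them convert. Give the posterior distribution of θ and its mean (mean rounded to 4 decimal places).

Observing 12 successes and 26 failures updates Beta(0.5, 0.5) by adding the success and failure counts to the two shape parameters: α = 0.5+12 = 12.5, β = 0.5+26 = 26.5.
Posterior mean = α/(α+β) = 12.5/39 = 0.3205.

Posterior: Beta(12.5, 26.5); mean ≈ 0.3205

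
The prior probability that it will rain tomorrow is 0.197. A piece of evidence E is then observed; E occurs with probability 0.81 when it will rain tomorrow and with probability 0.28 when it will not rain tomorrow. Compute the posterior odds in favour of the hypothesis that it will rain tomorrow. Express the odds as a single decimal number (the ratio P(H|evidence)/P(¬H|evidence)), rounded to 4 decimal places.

Prior odds = 0.197/(1−0.197) = 0.24533.
Likelihood ratio for E = 0.81/0.28 = 2.8929.
Posterior odds = prior odds × LR = 0.70970.

Posterior odds ≈ 0.7097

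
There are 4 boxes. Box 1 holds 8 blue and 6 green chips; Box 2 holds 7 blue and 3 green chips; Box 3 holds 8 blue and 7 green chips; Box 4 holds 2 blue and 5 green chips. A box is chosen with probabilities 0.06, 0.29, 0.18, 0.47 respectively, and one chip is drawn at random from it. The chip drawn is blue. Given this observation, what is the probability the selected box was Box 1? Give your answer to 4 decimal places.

Posterior probability ≈ 0.0733

Tabulate prior·likelihood by source: [1] prior 0.06, lik 0.5714, product 0.03429; [2] prior 0.29, lik 0.7, product 0.2030; [3] prior 0.18, lik 0.5333, product 0.09600; [4] prior 0.47, lik 0.2857, product 0.1343.
Normalizing constant = 0.46757; the posterior for Box 1 is its product over the sum, 0.03429/0.46757 = 0.0733.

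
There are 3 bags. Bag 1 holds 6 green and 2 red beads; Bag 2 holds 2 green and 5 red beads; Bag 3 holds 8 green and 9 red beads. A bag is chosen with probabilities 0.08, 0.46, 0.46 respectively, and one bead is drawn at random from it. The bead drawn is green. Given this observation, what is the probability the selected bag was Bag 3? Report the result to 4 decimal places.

Tabulate prior·likelihood by source: [1] prior 0.08, lik 0.75, product 0.06000; [2] prior 0.46, lik 0.2857, product 0.1314; [3] prior 0.46, lik 0.4706, product 0.2165.
Normalizing constant = 0.40790; the posterior for Bag 3 is its product over the sum, 0.2165/0.40790 = 0.5307.

Posterior probability ≈ 0.5307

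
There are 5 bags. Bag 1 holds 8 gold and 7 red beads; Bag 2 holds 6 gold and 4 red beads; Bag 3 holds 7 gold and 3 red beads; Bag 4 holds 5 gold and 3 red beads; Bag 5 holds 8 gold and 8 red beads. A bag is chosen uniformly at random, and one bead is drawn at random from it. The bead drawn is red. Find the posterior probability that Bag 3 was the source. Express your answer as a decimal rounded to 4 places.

P(red|Bag 1) = 0.4667; P(red|Bag 2) = 0.4; P(red|Bag 3) = 0.3; P(red|Bag 4) = 0.375; P(red|Bag 5) = 0.5.
Prior × likelihood for each source: 0.2·0.4667=0.09333, 0.2·0.4=0.08000, 0.2·0.3=0.06000, 0.2·0.375=0.07500, 0.2·0.5=0.1000. Summing gives P(red) = 0.40833.
P(Bag 3 | red) = 0.06000 / 0.40833 = 0.1469.

Posterior probability ≈ 0.1469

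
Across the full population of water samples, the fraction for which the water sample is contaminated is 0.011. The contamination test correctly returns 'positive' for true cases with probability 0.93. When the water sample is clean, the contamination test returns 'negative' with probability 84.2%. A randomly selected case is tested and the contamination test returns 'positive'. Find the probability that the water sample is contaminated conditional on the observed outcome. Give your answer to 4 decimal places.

P(H | E) ≈ 0.0614

Write H for 'the water sample is contaminated'. Prior odds H:¬H = 0.011/0.989 = 0.011122. For the 'positive' outcome, the likelihood ratio is 0.93/0.158 = 5.8861.
Posterior odds = 0.011122 × 5.8861 = 0.065467, so P(H|E) = 0.065467/(1+0.065467) = 0.0614.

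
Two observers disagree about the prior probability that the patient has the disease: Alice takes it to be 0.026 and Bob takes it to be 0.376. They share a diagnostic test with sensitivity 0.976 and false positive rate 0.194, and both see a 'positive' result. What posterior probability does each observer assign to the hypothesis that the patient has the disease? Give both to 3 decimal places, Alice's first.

P('+'|H) = 0.976, P('+'|¬H) = 0.194.
Alice: numerator 0.976·0.026 = 0.025376; evidence = 0.025376+0.194·0.974 = 0.21433; posterior = 0.118.
Bob: numerator 0.976·0.376 = 0.36698; evidence = 0.36698+0.194·0.624 = 0.48803; posterior = 0.752.

Alice: 0.118; Bob: 0.752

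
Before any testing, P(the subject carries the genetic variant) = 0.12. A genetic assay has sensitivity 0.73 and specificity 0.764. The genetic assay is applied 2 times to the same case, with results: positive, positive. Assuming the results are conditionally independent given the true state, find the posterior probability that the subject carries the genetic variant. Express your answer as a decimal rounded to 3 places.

Posterior P(H) ≈ 0.566

With H the event that the subject carries the genetic variant, the joint likelihood of the observed sequence is P(data|H) = 0.73·0.73 = 0.53290 and P(data|¬H) = 0.236·0.236 = 0.055696.
Bayes: P(H|data) = 0.12·0.53290 / (0.12·0.53290 + 0.88·0.055696) = 0.063948/0.11296 = 0.5661.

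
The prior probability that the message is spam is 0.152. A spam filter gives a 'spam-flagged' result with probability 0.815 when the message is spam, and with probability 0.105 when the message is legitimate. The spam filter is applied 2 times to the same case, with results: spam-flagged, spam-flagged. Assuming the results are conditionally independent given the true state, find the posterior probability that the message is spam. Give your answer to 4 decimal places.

Posterior P(H) ≈ 0.9152

Let H be the event that the message is spam; start with P(H) = 0.152. P('spam-flagged'|H) = 0.815, P('spam-flagged'|¬H) = 0.105.
Update on result 1 ('spam-flagged'): P(H) ← 0.815·0.1520 / (0.815·0.1520 + 0.105·0.8480) = 0.12388/0.21292 = 0.5818.
Update on result 2 ('spam-flagged'): P(H) ← 0.815·0.5818 / (0.815·0.5818 + 0.105·0.4182) = 0.47418/0.51809 = 0.9152.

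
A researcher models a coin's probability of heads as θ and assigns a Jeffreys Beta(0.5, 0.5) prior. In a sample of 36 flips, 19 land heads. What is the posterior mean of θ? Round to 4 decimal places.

Posterior mean ≈ 0.5270

The binomial likelihood is conjugate to the Beta prior: with 19 successes and 17 failures, the posterior is Beta(0.5+19, 0.5+17) = Beta(19.5, 17.5).
E[θ | data] = 19.5/(19.5+17.5) = 0.5270.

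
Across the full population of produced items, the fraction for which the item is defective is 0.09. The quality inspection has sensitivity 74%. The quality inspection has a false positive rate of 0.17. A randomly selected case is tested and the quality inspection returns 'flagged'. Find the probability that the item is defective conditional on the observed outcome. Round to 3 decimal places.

P(H | E) ≈ 0.301

Let H be the event that the item is defective. P(H) = 0.09, so P(¬H) = 0.91. With E the 'flagged' result, P(E|H) = 0.74 and P(E|¬H) = 0.17.
P(E) = 0.74·0.09 + 0.17·0.91 = 0.066600 + 0.15470 = 0.22130.
By Bayes' theorem, P(H|E) = 0.066600 / 0.22130 = 0.301.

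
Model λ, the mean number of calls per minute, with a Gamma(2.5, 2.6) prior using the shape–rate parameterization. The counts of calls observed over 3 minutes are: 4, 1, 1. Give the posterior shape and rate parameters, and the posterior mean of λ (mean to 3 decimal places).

Total count ∑xᵢ = 6 over n = 3 minutes.
Gamma is conjugate to the Poisson likelihood: posterior is Gamma(shape = 2.5+6 = 8.5, rate = 2.6+3 = 5.6).
Posterior mean = shape/rate = 8.5/5.6 = 1.518.

Posterior: Gamma(shape=8.5, rate=5.6); mean ≈ 1.518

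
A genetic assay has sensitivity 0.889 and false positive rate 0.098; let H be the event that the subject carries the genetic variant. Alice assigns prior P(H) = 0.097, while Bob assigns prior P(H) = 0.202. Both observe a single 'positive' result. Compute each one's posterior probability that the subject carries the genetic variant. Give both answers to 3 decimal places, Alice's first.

Alice: 0.494; Bob: 0.697

The likelihood ratio for a 'positive' result is 0.889/0.098 = 9.0714.
Alice: prior odds 0.097/0.903 = 0.10742; posterior odds 0.97445; posterior probability 0.494.
Bob: prior odds 0.202/0.798 = 0.25313; posterior odds 2.2963; posterior probability 0.697.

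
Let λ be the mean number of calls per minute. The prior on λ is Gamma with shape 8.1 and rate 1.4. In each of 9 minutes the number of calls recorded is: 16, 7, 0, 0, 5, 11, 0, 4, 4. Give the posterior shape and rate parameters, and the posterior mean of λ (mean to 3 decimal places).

The Poisson likelihood adds the total count to the shape and the number of exposure periods to the rate. Here ∑xᵢ = 47 and n = 9, so shape 8.1→55.1 and rate 1.4→10.4.
E[λ | data] = 55.1/10.4 = 5.298.

Posterior: Gamma(shape=55.1, rate=10.4); mean ≈ 5.298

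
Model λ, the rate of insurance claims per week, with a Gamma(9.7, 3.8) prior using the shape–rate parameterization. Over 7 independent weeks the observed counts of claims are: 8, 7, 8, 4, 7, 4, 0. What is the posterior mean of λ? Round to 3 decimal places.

Posterior mean ≈ 4.417

Total count ∑xᵢ = 38 over n = 7 weeks.
Gamma is conjugate to the Poisson likelihood: posterior is Gamma(shape = 9.7+38 = 47.7, rate = 3.8+7 = 10.8).
Posterior mean = shape/rate = 47.7/10.8 = 4.417.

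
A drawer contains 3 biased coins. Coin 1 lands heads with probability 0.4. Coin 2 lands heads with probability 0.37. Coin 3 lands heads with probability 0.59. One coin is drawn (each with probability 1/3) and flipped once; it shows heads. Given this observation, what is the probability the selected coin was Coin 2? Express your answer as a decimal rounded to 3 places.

Tabulate prior·likelihood by source: [1] prior 0.333333, lik 0.4, product 0.1333; [2] prior 0.333333, lik 0.37, product 0.1233; [3] prior 0.333333, lik 0.59, product 0.1967.
Normalizing constant = 0.45333; the posterior for Coin 2 is its product over the sum, 0.1233/0.45333 = 0.272.

Posterior probability ≈ 0.272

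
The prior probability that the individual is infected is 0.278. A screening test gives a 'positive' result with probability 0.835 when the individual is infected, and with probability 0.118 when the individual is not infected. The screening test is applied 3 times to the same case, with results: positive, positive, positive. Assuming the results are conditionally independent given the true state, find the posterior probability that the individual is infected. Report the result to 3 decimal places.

With H the event that the individual is infected, the joint likelihood of the observed sequence is P(data|H) = 0.835·0.835·0.835 = 0.58218 and P(data|¬H) = 0.118·0.118·0.118 = 0.0016430.
Bayes: P(H|data) = 0.278·0.58218 / (0.278·0.58218 + 0.722·0.0016430) = 0.16185/0.16303 = 0.9927.

Posterior P(H) ≈ 0.993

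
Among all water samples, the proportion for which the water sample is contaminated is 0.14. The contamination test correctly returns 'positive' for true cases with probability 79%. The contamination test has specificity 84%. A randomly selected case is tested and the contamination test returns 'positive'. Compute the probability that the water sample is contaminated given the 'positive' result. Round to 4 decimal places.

Let H be the event that the water sample is contaminated. P(H) = 0.14, so P(¬H) = 0.86. With E the 'positive' result, P(E|H) = 0.79 and P(E|¬H) = 0.16.
P(E) = 0.79·0.14 + 0.16·0.86 = 0.11060 + 0.13760 = 0.24820.
By Bayes' theorem, P(H|E) = 0.11060 / 0.24820 = 0.4456.

P(H | E) ≈ 0.4456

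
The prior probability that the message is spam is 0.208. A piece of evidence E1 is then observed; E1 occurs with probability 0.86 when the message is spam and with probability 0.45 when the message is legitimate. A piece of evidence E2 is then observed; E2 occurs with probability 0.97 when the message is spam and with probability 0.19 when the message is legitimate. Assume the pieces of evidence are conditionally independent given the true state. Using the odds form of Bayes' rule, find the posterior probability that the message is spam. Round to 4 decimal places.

Posterior probability ≈ 0.7193

Prior odds = 0.208/(1−0.208) = 0.26263. In log-odds, ln(0.26263) = -1.3370.
Add log likelihood ratios: ln(1.9111) + ln(5.1053) = 2.2780.
Posterior log-odds = 0.94093, so posterior odds = exp(0.94093) = 2.5624. Converting, P(H|E) = 2.5624/3.5624 = 0.7193.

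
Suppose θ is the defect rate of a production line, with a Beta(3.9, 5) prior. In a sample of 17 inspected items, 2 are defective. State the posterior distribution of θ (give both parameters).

Posterior: Beta(5.9, 20)

The binomial likelihood is conjugate to the Beta prior: with 2 successes and 15 failures, the posterior is Beta(3.9+2, 5+15) = Beta(5.9, 20).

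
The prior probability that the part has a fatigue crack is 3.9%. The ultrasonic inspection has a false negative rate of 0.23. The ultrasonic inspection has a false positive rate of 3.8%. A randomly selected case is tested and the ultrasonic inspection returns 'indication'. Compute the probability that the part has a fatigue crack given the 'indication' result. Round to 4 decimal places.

P(H | E) ≈ 0.4513

Let H be the event that the part has a fatigue crack. P(H) = 0.039, so P(¬H) = 0.961. With E the 'indication' result, P(E|H) = 0.77 and P(E|¬H) = 0.038.
P(E) = 0.77·0.039 + 0.038·0.961 = 0.030030 + 0.036518 = 0.066548.
By Bayes' theorem, P(H|E) = 0.030030 / 0.066548 = 0.4513.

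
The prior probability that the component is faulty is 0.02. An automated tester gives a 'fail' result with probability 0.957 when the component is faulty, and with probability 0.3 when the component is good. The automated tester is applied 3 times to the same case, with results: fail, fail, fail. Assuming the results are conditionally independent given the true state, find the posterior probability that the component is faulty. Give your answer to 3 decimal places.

With H the event that the component is faulty, the joint likelihood of the observed sequence is P(data|H) = 0.957·0.957·0.957 = 0.87647 and P(data|¬H) = 0.3·0.3·0.3 = 0.027000.
Bayes: P(H|data) = 0.02·0.87647 / (0.02·0.87647 + 0.98·0.027000) = 0.017529/0.043989 = 0.3985.

Posterior P(H) ≈ 0.398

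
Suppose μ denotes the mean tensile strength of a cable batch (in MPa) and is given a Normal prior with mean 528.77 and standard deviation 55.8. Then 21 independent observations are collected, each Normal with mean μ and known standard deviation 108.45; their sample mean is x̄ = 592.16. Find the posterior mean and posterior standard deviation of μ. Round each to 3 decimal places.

Posterior mean ≈ 582.496; posterior SD ≈ 21.787

With known σ, the Normal prior is conjugate. Weight on the data is w = (n/σ²)/(n/σ² + 1/τ₀²) = 0.00178550/(0.00178550+0.00032117) = 0.84755.
Posterior mean = w·x̄ + (1−w)·μ₀ = 0.84755·592.16 + 0.15245·528.77 = 582.496. Posterior variance = 1/(0.00178550+0.00032117) = 474.683, so SD = 21.787.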